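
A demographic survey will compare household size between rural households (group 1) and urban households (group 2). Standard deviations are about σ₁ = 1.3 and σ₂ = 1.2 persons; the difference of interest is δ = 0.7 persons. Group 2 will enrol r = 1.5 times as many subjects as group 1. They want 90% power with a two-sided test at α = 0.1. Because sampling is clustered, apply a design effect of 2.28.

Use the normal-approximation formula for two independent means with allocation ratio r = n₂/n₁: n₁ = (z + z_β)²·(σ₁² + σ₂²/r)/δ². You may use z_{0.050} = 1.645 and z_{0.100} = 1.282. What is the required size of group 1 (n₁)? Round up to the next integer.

n₁ = 106

n₁ = (z_{α/2} + z_β)² · (σ₁² + σ₂²/r) / δ²
   = (1.645 + 1.282)² · (1.3² + 1.2²/1.5) / 0.7²
   = 8.5673 · (1.69 + 0.96) / 0.49
   = 8.5673 · 2.65 / 0.49
   = 46.33
Design effect: 2.28 × 46.33 = 105.64.
Round up → n₁ = 106; n₂ = r·n₁ = 1.5 × 106 = 159.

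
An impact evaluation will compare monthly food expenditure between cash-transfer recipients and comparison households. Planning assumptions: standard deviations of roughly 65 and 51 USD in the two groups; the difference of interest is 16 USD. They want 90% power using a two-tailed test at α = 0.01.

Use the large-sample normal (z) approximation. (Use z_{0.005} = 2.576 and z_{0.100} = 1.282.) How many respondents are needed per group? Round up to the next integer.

n = 397 per group

n = (z_{α/2} + z_β)² · (σ₁² + σ₂²) / δ²
  = (2.576 + 1.282)² · (65² + 51² = 6826) / 16²
  = 14.8842 · 6826 / 256
  = 396.87
Round up → n = 397 per group.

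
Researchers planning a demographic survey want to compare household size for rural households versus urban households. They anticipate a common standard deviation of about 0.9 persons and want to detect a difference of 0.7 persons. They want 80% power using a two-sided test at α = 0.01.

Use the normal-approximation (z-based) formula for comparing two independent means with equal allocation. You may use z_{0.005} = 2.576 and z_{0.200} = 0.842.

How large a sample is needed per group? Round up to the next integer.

n = (z_{α/2} + z_β)² · (σ₁² + σ₂²) / δ²
  = (2.576 + 0.842)² · (2·0.9² = 1.62) / 0.7²
  = 11.6827 · 1.62 / 0.49
  = 38.62
Round up → n = 39 per group.

n = 39 per group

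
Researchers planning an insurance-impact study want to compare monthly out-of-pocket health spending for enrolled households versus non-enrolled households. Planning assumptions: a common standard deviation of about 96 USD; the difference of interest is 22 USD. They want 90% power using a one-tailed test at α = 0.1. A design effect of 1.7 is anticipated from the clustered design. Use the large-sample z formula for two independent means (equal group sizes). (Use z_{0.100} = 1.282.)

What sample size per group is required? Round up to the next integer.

n = (z_α + z_β)² · (σ₁² + σ₂²) / δ²
  = (1.282 + 1.282)² · (2·96² = 18432) / 22²
  = 6.5741 · 18432 / 484
  = 250.36
Design effect: 1.7 × 250.36 = 425.61.
Round up → n = 426 per group.

n = 426 per group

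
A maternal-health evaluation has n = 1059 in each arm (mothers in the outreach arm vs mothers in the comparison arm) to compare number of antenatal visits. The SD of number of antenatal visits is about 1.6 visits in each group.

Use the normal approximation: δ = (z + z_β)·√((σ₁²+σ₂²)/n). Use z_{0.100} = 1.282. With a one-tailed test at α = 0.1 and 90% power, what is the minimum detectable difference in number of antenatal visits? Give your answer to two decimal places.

Minimum detectable difference ≈ 0.18 visits

δ = (z_α + z_β) · √((σ₁²+σ₂²)/n)
  = (1.282 + 1.282) · √(5.12/1059)
  = 2.564 · √0.00483
  = 2.564 · 0.0695
  = 0.1783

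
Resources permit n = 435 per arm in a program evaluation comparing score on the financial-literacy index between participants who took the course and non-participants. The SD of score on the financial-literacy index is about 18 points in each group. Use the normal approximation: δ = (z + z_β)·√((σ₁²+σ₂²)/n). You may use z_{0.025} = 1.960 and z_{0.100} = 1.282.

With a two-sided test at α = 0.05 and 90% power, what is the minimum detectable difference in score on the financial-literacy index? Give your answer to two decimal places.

δ = (z_{α/2} + z_β) · √((σ₁²+σ₂²)/n)
  = (1.960 + 1.282) · √(648/435)
  = 3.242 · √1.4897
  = 3.242 · 1.2205
  = 3.9569

Minimum detectable difference ≈ 3.96 points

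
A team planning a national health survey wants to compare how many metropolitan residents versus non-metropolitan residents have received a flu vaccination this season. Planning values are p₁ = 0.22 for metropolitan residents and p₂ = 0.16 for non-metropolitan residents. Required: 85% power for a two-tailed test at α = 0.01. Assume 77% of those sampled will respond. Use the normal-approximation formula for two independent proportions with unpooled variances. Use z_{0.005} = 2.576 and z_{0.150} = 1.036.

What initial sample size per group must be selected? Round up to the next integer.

n = 1441 per group

n = (z_{α/2} + z_β)² · [p₁(1−p₁) + p₂(1−p₂)] / (p₁ − p₂)²
  = (2.576 + 1.036)² · (0.22·0.78 + 0.16·0.84) / (0.06)²
  = (3.612)² · (0.1716 + 0.1344) / 0.0036
  = 13.0465 · 0.3060 / 0.0036
  = 1108.96
Adjust for 77% response: 1108.96 / 0.77 = 1440.20.
Round up → n = 1441 per group.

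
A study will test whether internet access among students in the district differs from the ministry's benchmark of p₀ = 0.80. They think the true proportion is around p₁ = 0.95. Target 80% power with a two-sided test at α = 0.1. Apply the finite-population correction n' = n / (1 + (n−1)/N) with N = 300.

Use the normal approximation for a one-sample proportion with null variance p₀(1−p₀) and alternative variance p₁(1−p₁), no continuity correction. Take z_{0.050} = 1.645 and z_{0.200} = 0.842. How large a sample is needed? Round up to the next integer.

n = 29

n = [z_{α/2}·√(p₀q₀) + z_β·√(p₁q₁)]² / (p₁ − p₀)²
  = [1.645·√(0.80·0.20) + 0.842·√(0.95·0.05)]² / (0.15)²
  = [1.645·0.4000 + 0.842·0.2179]² / 0.0225
  = [0.8415]² / 0.0225
  = 31.47
Finite-population correction (N = 300): 31.47 / (1 + (31.47 − 1)/300) = 28.57.
Round up → n = 29.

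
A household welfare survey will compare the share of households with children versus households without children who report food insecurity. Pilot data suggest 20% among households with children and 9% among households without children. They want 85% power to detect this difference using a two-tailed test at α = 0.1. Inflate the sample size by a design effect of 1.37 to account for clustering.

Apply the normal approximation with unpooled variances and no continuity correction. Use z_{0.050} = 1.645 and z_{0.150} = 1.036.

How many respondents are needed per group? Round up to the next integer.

n = (z_{α/2} + z_β)² · [p₁(1−p₁) + p₂(1−p₂)] / (p₁ − p₂)²
  = (1.645 + 1.036)² · (0.20·0.80 + 0.09·0.91) / (0.11)²
  = (2.681)² · (0.1600 + 0.0819) / 0.0121
  = 7.1878 · 0.2419 / 0.0121
  = 143.70
Design effect: 1.37 × 143.70 = 196.86.
Round up → n = 197 per group.

n = 197 per group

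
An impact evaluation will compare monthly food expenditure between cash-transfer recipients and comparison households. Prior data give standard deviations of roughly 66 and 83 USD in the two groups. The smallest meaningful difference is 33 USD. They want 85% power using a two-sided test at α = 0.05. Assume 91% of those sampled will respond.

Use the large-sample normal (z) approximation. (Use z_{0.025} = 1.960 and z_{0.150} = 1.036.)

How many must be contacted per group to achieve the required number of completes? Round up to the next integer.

n = 102 per group

n = (z_{α/2} + z_β)² · (σ₁² + σ₂²) / δ²
  = (1.960 + 1.036)² · (66² + 83² = 11245) / 33²
  = 8.9760 · 11245 / 1089
  = 92.69
Adjust for 91% response: 92.69 / 0.91 = 101.85.
Round up → n = 102 per group.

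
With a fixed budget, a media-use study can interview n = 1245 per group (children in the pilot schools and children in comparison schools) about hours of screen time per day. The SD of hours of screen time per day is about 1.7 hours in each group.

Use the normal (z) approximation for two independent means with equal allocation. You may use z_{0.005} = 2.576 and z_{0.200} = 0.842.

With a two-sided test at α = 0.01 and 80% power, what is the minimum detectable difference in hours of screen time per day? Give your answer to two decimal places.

Minimum detectable difference ≈ 0.23 hours

δ = (z_{α/2} + z_β) · √((σ₁²+σ₂²)/n)
  = (2.576 + 0.842) · √(5.78/1245)
  = 3.418 · √0.00464
  = 3.418 · 0.0681
  = 0.2329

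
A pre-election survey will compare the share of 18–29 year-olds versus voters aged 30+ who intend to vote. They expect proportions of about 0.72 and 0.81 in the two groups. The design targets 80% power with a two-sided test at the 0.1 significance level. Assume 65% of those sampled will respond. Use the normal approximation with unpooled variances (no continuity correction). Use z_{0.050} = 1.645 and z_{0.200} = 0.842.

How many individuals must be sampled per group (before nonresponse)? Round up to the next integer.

n = 418 per group

n = (z_{α/2} + z_β)² · [p₁(1−p₁) + p₂(1−p₂)] / (p₁ − p₂)²
  = (1.645 + 0.842)² · (0.72·0.28 + 0.81·0.19) / (-0.09)²
  = (2.487)² · (0.2016 + 0.1539) / 0.0081
  = 6.1852 · 0.3555 / 0.0081
  = 271.46
Adjust for 65% response: 271.46 / 0.65 = 417.63.
Round up → n = 418 per group.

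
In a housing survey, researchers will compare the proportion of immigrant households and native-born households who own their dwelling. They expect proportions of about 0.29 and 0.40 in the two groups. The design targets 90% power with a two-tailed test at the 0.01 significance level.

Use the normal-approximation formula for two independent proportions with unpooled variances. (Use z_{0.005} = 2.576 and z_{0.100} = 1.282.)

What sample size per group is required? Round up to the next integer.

n = (z_{α/2} + z_β)² · [p₁(1−p₁) + p₂(1−p₂)] / (p₁ − p₂)²
  = (2.576 + 1.282)² · (0.29·0.71 + 0.40·0.60) / (-0.11)²
  = (3.858)² · (0.2059 + 0.2400) / 0.0121
  = 14.8842 · 0.4459 / 0.0121
  = 548.50
Round up → n = 549 per group.

n = 549 per group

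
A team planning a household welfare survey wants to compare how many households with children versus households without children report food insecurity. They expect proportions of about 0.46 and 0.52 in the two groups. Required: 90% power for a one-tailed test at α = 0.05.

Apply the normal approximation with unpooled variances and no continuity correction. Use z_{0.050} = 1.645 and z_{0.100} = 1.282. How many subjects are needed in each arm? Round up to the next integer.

n = 1186 per group

n = (z_α + z_β)² · [p₁(1−p₁) + p₂(1−p₂)] / (p₁ − p₂)²
  = (1.645 + 1.282)² · (0.46·0.54 + 0.52·0.48) / (-0.06)²
  = (2.927)² · (0.2484 + 0.2496) / 0.0036
  = 8.5673 · 0.4980 / 0.0036
  = 1185.15
Round up → n = 1186 per group.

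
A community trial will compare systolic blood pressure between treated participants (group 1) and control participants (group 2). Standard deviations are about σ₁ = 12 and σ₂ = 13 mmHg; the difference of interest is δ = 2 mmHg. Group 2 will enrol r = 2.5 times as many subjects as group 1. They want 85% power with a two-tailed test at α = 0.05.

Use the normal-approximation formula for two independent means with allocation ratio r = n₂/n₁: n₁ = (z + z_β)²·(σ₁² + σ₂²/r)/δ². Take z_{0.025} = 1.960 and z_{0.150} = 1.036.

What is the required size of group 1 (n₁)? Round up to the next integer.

n₁ = (z_{α/2} + z_β)² · (σ₁² + σ₂²/r) / δ²
   = (1.960 + 1.036)² · (12² + 13²/2.5) / 2²
   = 8.9760 · (144 + 67.6) / 4
   = 8.9760 · 211.6 / 4
   = 474.83
Round up → n₁ = 475; n₂ = r·n₁ = 2.5 × 475 = 1188.

n₁ = 475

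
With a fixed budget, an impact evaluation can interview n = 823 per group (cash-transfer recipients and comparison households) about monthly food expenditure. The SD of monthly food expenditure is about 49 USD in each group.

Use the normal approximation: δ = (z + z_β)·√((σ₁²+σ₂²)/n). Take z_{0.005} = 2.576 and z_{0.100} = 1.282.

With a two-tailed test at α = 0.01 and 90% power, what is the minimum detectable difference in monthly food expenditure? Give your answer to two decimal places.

Minimum detectable difference ≈ 9.32 USD

δ = (z_{α/2} + z_β) · √((σ₁²+σ₂²)/n)
  = (2.576 + 1.282) · √(4802/823)
  = 3.858 · √5.8348
  = 3.858 · 2.4155
  = 9.3191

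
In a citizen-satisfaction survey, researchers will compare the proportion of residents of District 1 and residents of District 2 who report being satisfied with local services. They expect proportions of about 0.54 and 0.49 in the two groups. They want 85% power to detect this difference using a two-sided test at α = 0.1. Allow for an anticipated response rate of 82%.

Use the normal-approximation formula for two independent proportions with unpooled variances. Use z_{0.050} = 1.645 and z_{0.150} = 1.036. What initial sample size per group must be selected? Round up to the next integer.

n = 1748 per group

n = (z_{α/2} + z_β)² · [p₁(1−p₁) + p₂(1−p₂)] / (p₁ − p₂)²
  = (1.645 + 1.036)² · (0.54·0.46 + 0.49·0.51) / (0.05)²
  = (2.681)² · (0.2484 + 0.2499) / 0.0025
  = 7.1878 · 0.4983 / 0.0025
  = 1432.66
Adjust for 82% response: 1432.66 / 0.82 = 1747.15.
Round up → n = 1748 per group.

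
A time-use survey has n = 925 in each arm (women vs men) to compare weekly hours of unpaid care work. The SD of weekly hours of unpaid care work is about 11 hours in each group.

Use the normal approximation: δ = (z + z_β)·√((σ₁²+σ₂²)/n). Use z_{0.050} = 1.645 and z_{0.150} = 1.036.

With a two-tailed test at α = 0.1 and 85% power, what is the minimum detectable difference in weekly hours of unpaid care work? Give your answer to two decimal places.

δ = (z_{α/2} + z_β) · √((σ₁²+σ₂²)/n)
  = (1.645 + 1.036) · √(242/925)
  = 2.681 · √0.26162
  = 2.681 · 0.5115
  = 1.3713

Minimum detectable difference ≈ 1.37 hours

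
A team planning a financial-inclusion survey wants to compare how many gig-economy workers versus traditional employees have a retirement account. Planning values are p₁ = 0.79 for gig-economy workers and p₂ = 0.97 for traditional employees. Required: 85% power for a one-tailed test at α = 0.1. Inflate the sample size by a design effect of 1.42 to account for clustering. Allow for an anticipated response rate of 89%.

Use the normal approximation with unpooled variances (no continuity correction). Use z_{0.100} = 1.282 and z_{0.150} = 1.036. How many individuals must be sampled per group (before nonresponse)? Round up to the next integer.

n = (z_α + z_β)² · [p₁(1−p₁) + p₂(1−p₂)] / (p₁ − p₂)²
  = (1.282 + 1.036)² · (0.79·0.21 + 0.97·0.03) / (-0.18)²
  = (2.318)² · (0.1659 + 0.0291) / 0.0324
  = 5.3731 · 0.1950 / 0.0324
  = 32.34
Design effect: 1.42 × 32.34 = 45.92.
Adjust for 89% response: 45.92 / 0.89 = 51.60.
Round up → n = 52 per group.

n = 52 per group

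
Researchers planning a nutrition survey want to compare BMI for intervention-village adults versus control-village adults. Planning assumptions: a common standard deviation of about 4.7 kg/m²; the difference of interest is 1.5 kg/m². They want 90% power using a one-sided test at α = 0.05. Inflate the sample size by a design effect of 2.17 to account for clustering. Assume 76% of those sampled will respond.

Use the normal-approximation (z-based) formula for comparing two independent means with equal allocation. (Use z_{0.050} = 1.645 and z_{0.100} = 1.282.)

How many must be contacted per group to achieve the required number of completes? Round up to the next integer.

n = (z_α + z_β)² · (σ₁² + σ₂²) / δ²
  = (1.645 + 1.282)² · (2·4.7² = 44.18) / 1.5²
  = 8.5673 · 44.18 / 2.25
  = 168.22
Design effect: 2.17 × 168.22 = 365.05.
Adjust for 76% response: 365.05 / 0.76 = 480.32.
Round up → n = 481 per group.

n = 481 per group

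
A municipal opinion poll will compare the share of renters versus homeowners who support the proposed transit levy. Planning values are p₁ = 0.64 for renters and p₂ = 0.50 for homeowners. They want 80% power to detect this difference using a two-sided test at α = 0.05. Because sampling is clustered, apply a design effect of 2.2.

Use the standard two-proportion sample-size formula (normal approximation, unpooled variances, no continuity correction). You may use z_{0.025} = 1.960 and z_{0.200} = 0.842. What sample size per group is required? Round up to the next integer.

n = (z_{α/2} + z_β)² · [p₁(1−p₁) + p₂(1−p₂)] / (p₁ − p₂)²
  = (1.960 + 0.842)² · (0.64·0.36 + 0.50·0.50) / (0.14)²
  = (2.802)² · (0.2304 + 0.2500) / 0.0196
  = 7.8512 · 0.4804 / 0.0196
  = 192.43
Design effect: 2.2 × 192.43 = 423.36.
Round up → n = 424 per group.

n = 424 per group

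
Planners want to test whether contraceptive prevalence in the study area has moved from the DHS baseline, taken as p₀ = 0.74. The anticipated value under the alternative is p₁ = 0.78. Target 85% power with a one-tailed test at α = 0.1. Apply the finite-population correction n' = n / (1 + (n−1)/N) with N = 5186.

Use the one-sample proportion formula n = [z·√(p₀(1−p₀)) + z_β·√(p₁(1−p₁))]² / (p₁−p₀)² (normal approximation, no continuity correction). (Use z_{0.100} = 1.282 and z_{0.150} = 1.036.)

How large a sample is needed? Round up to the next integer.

n = [z_α·√(p₀q₀) + z_β·√(p₁q₁)]² / (p₁ − p₀)²
  = [1.282·√(0.74·0.26) + 1.036·√(0.78·0.22)]² / (0.04)²
  = [1.282·0.4386 + 1.036·0.4142]² / 0.0016
  = [0.9915]² / 0.0016
  = 614.41
Finite-population correction (N = 5186): 614.41 / (1 + (614.41 − 1)/5186) = 549.42.
Round up → n = 550.

n = 550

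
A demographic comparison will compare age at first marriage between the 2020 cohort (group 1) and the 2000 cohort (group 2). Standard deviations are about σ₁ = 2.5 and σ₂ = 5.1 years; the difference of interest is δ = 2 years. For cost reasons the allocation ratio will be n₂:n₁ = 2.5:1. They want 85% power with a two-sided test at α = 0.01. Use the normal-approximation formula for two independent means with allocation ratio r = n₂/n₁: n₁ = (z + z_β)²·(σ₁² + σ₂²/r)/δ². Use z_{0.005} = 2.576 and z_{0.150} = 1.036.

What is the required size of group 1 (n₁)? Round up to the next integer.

n₁ = (z_{α/2} + z_β)² · (σ₁² + σ₂²/r) / δ²
   = (2.576 + 1.036)² · (2.5² + 5.1²/2.5) / 2²
   = 13.0465 · (6.25 + 10.404) / 4
   = 13.0465 · 16.654 / 4
   = 54.32
Round up → n₁ = 55; n₂ = r·n₁ = 2.5 × 55 = 138.

n₁ = 55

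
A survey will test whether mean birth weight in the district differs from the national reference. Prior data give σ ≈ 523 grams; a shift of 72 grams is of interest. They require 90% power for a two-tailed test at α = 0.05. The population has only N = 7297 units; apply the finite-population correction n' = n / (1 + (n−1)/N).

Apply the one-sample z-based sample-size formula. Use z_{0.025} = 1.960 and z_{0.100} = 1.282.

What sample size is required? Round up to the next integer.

n = 516

n = (z_{α/2} + z_β)² · σ² / δ²
  = (1.960 + 1.282)² · 523² / 72²
  = 10.5106 · 273529 / 5184
  = 554.58
Finite-population correction (N = 7297): 554.58 / (1 + (554.58 − 1)/7297) = 515.47.
Round up → n = 516.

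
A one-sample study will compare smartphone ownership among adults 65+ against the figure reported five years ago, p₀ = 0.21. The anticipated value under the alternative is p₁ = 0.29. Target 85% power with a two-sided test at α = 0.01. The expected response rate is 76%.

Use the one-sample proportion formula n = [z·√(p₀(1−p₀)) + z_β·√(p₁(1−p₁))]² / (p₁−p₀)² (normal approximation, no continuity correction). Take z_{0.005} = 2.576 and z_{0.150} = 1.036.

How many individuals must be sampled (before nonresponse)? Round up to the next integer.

n = 475

n = [z_{α/2}·√(p₀q₀) + z_β·√(p₁q₁)]² / (p₁ − p₀)²
  = [2.576·√(0.21·0.79) + 1.036·√(0.29·0.71)]² / (0.08)²
  = [2.576·0.4073 + 1.036·0.4538]² / 0.0064
  = [1.5193]² / 0.0064
  = 360.68
Adjust for 76% response: 360.68 / 0.76 = 474.58.
Round up → n = 475.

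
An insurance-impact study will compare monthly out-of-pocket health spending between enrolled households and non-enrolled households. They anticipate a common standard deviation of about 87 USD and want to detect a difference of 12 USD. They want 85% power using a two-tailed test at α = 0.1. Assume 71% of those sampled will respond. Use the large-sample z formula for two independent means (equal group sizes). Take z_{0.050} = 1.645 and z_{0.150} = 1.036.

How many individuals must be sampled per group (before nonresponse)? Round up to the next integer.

n = 1065 per group

n = (z_{α/2} + z_β)² · (σ₁² + σ₂²) / δ²
  = (1.645 + 1.036)² · (2·87² = 15138) / 12²
  = 7.1878 · 15138 / 144
  = 755.61
Adjust for 71% response: 755.61 / 0.71 = 1064.24.
Round up → n = 1065 per group.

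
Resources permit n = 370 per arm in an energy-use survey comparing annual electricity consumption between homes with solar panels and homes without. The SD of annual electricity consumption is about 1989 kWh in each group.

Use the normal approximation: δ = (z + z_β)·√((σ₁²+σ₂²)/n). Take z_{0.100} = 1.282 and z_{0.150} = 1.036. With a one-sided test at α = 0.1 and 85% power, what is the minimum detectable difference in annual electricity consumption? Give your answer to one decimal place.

Minimum detectable difference ≈ 339.0 kWh

δ = (z_α + z_β) · √((σ₁²+σ₂²)/n)
  = (1.282 + 1.036) · √(7912242/370)
  = 2.318 · √21384.4
  = 2.318 · 146.2342
  = 338.9708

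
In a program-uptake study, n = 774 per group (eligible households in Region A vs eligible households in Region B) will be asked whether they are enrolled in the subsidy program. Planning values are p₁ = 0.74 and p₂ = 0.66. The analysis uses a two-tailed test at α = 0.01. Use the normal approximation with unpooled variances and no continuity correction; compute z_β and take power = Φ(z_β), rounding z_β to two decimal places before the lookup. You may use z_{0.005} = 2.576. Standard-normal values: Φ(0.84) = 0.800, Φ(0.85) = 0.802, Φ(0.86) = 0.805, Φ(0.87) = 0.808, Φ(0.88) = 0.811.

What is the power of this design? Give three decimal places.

Power ≈ 0.808

z_β = |p₁−p₂|·√(n/[p₁q₁+p₂q₂]) − z_{α/2}
    = 0.08 · √(774/0.4168) − 2.576
    = 0.08 · 43.0930 − 2.576
    = 3.4474 − 2.576 = 0.8714 → 0.87
Power = Φ(0.87) = 0.808.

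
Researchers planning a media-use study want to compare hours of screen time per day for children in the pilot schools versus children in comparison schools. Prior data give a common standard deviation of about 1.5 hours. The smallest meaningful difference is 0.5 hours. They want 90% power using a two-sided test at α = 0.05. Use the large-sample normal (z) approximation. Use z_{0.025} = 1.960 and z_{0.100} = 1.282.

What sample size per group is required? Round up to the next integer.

n = 190 per group

n = (z_{α/2} + z_β)² · (σ₁² + σ₂²) / δ²
  = (1.960 + 1.282)² · (2·1.5² = 4.5) / 0.5²
  = 10.5106 · 4.5 / 0.25
  = 189.19
Round up → n = 190 per group.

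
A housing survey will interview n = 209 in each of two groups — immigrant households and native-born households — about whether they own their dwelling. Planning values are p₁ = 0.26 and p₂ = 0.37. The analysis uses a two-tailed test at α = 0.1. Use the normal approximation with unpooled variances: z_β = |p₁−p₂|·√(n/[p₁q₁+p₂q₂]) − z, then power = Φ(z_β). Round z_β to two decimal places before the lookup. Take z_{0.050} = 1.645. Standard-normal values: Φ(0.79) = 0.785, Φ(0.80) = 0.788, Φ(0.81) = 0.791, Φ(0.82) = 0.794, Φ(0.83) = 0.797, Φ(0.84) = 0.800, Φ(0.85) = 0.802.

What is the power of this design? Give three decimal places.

Power ≈ 0.785

z_β = |p₁−p₂|·√(n/[p₁q₁+p₂q₂]) − z_{α/2}
    = 0.11 · √(209/0.4255) − 1.645
    = 0.11 · 22.1627 − 1.645
    = 2.4379 − 1.645 = 0.7929 → 0.79
Power = Φ(0.79) = 0.785.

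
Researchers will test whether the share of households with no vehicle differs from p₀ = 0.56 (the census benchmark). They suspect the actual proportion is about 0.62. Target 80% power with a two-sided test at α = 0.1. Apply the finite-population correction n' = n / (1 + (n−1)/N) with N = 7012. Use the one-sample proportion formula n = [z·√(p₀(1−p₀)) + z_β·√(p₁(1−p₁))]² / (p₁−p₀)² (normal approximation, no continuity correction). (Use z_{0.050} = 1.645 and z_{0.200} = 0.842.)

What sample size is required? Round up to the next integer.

n = 394

n = [z_{α/2}·√(p₀q₀) + z_β·√(p₁q₁)]² / (p₁ − p₀)²
  = [1.645·√(0.56·0.44) + 0.842·√(0.62·0.38)]² / (0.06)²
  = [1.645·0.4964 + 0.842·0.4854]² / 0.0036
  = [1.2253]² / 0.0036
  = 417.01
Finite-population correction (N = 7012): 417.01 / (1 + (417.01 − 1)/7012) = 393.66.
Round up → n = 394.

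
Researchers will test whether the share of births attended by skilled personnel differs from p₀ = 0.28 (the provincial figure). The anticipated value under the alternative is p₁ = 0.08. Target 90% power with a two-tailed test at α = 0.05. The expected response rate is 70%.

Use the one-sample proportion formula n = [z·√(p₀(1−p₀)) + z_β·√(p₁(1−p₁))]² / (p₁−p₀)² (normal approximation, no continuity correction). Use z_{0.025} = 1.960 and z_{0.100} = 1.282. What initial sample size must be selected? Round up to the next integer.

n = 54

n = [z_{α/2}·√(p₀q₀) + z_β·√(p₁q₁)]² / (p₁ − p₀)²
  = [1.960·√(0.28·0.72) + 1.282·√(0.08·0.92)]² / (-0.20)²
  = [1.960·0.4490 + 1.282·0.2713]² / 0.0400
  = [1.2278]² / 0.0400
  = 37.69
Adjust for 70% response: 37.69 / 0.70 = 53.84.
Round up → n = 54.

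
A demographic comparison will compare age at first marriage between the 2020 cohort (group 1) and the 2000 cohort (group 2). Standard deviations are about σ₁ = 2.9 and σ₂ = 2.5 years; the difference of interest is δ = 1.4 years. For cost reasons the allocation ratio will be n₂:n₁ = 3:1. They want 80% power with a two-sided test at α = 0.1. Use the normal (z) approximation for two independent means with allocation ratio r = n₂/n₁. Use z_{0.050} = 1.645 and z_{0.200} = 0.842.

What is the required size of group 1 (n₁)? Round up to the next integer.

n₁ = 34

n₁ = (z_{α/2} + z_β)² · (σ₁² + σ₂²/r) / δ²
   = (1.645 + 0.842)² · (2.9² + 2.5²/3) / 1.4²
   = 6.1852 · (8.41 + 2.0833) / 1.96
   = 6.1852 · 10.4933 / 1.96
   = 33.11
Round up → n₁ = 34; n₂ = r·n₁ = 3 × 34 = 102.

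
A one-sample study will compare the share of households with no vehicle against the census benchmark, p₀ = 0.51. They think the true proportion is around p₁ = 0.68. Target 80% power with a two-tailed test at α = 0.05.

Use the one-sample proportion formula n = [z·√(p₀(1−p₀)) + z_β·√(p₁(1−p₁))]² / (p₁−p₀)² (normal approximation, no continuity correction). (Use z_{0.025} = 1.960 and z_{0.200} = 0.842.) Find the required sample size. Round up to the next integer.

n = [z_{α/2}·√(p₀q₀) + z_β·√(p₁q₁)]² / (p₁ − p₀)²
  = [1.960·√(0.51·0.49) + 0.842·√(0.68·0.32)]² / (0.17)²
  = [1.960·0.4999 + 0.842·0.4665]² / 0.0289
  = [1.3726]² / 0.0289
  = 65.19
Round up → n = 66.

n = 66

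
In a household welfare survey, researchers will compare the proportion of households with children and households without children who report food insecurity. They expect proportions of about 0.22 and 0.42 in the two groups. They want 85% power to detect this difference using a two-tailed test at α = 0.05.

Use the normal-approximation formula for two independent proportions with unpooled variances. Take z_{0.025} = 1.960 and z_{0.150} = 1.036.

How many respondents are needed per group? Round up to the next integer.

n = 94 per group

n = (z_{α/2} + z_β)² · [p₁(1−p₁) + p₂(1−p₂)] / (p₁ − p₂)²
  = (1.960 + 1.036)² · (0.22·0.78 + 0.42·0.58) / (-0.20)²
  = (2.996)² · (0.1716 + 0.2436) / 0.0400
  = 8.9760 · 0.4152 / 0.0400
  = 93.17
Round up → n = 94 per group.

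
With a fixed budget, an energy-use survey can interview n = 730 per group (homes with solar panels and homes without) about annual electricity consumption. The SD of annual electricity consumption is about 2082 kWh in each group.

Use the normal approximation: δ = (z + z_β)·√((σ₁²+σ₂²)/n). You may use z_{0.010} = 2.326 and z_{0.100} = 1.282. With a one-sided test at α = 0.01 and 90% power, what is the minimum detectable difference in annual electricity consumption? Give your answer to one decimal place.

Minimum detectable difference ≈ 393.2 kWh

δ = (z_α + z_β) · √((σ₁²+σ₂²)/n)
  = (2.326 + 1.282) · √(8669448/730)
  = 3.608 · √11876.0
  = 3.608 · 108.9769
  = 393.1885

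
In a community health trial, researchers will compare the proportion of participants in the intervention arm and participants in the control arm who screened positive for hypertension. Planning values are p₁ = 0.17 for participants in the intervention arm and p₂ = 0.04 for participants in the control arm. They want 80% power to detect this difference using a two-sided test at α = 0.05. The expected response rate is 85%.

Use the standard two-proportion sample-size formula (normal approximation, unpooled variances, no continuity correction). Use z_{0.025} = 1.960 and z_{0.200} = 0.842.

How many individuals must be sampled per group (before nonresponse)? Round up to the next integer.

n = 99 per group

n = (z_{α/2} + z_β)² · [p₁(1−p₁) + p₂(1−p₂)] / (p₁ − p₂)²
  = (1.960 + 0.842)² · (0.17·0.83 + 0.04·0.96) / (0.13)²
  = (2.802)² · (0.1411 + 0.0384) / 0.0169
  = 7.8512 · 0.1795 / 0.0169
  = 83.39
Adjust for 85% response: 83.39 / 0.85 = 98.11.
Round up → n = 99 per group.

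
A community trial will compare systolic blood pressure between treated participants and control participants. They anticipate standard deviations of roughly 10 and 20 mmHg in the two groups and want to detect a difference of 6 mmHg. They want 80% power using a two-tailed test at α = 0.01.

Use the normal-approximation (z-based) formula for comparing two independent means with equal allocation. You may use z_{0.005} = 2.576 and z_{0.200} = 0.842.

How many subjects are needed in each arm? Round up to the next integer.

n = (z_{α/2} + z_β)² · (σ₁² + σ₂²) / δ²
  = (2.576 + 0.842)² · (10² + 20² = 500) / 6²
  = 11.6827 · 500 / 36
  = 162.26
Round up → n = 163 per group.

n = 163 per group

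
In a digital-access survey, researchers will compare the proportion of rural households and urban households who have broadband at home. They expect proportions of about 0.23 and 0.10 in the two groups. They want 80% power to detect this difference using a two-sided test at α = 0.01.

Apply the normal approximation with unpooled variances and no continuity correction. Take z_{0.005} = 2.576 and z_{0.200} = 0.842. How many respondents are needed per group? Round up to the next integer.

n = 185 per group

n = (z_{α/2} + z_β)² · [p₁(1−p₁) + p₂(1−p₂)] / (p₁ − p₂)²
  = (2.576 + 0.842)² · (0.23·0.77 + 0.10·0.90) / (0.13)²
  = (3.418)² · (0.1771 + 0.0900) / 0.0169
  = 11.6827 · 0.2671 / 0.0169
  = 184.64
Round up → n = 185 per group.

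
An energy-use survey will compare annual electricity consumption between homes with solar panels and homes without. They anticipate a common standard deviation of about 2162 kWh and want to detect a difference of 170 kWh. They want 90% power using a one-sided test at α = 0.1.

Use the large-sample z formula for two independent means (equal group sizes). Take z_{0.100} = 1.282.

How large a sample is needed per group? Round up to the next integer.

n = (z_α + z_β)² · (σ₁² + σ₂²) / δ²
  = (1.282 + 1.282)² · (2·2162² = 9348488) / 170²
  = 6.5741 · 9348488 / 28900
  = 2126.57
Round up → n = 2127 per group.

n = 2127 per group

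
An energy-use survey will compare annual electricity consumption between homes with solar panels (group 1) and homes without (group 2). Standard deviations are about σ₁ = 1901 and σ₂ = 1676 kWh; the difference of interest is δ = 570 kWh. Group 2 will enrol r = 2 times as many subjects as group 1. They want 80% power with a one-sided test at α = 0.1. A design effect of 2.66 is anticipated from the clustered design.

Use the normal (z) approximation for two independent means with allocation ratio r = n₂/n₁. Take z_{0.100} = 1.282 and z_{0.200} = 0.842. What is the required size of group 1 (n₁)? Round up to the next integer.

n₁ = (z_α + z_β)² · (σ₁² + σ₂²/r) / δ²
   = (1.282 + 0.842)² · (1901² + 1676²/2) / 570²
   = 4.5114 · (3613801 + 1404488) / 324900
   = 4.5114 · 5018289 / 324900
   = 69.68
Design effect: 2.66 × 69.68 = 185.35.
Round up → n₁ = 186; n₂ = r·n₁ = 2 × 186 = 372.

n₁ = 186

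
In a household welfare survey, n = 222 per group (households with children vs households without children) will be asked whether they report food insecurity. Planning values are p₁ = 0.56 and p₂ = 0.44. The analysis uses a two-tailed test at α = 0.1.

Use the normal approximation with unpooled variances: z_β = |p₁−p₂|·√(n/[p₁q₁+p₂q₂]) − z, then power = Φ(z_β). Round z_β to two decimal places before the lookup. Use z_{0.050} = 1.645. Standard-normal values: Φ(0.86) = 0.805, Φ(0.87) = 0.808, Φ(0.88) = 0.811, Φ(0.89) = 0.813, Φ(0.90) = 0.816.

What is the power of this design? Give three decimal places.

z_β = |p₁−p₂|·√(n/[p₁q₁+p₂q₂]) − z_{α/2}
    = 0.12 · √(222/0.4928) − 1.645
    = 0.12 · 21.2247 − 1.645
    = 2.5470 − 1.645 = 0.9020 → 0.90
Power = Φ(0.90) = 0.816.

Power ≈ 0.816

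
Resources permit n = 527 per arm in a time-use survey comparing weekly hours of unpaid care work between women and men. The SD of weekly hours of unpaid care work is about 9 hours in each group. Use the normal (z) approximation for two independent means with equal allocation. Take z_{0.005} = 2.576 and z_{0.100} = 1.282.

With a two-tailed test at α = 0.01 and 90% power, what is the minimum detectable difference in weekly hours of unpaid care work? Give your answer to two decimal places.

δ = (z_{α/2} + z_β) · √((σ₁²+σ₂²)/n)
  = (2.576 + 1.282) · √(162/527)
  = 3.858 · √0.3074
  = 3.858 · 0.5544
  = 2.1390

Minimum detectable difference ≈ 2.14 hours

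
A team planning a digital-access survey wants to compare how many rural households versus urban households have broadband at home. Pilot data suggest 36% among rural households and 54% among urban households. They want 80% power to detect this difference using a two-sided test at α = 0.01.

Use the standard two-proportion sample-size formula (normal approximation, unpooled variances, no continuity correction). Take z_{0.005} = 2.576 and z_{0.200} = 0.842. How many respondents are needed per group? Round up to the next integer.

n = 173 per group

n = (z_{α/2} + z_β)² · [p₁(1−p₁) + p₂(1−p₂)] / (p₁ − p₂)²
  = (2.576 + 0.842)² · (0.36·0.64 + 0.54·0.46) / (-0.18)²
  = (3.418)² · (0.2304 + 0.2484) / 0.0324
  = 11.6827 · 0.4788 / 0.0324
  = 172.64
Round up → n = 173 per group.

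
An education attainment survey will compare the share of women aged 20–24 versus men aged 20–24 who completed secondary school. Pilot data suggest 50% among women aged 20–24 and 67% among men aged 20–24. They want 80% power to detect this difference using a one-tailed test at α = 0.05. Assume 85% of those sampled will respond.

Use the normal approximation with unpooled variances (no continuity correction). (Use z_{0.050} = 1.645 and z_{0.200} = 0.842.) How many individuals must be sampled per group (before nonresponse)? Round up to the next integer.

n = (z_α + z_β)² · [p₁(1−p₁) + p₂(1−p₂)] / (p₁ − p₂)²
  = (1.645 + 0.842)² · (0.50·0.50 + 0.67·0.33) / (-0.17)²
  = (2.487)² · (0.2500 + 0.2211) / 0.0289
  = 6.1852 · 0.4711 / 0.0289
  = 100.82
Adjust for 85% response: 100.82 / 0.85 = 118.62.
Round up → n = 119 per group.

n = 119 per group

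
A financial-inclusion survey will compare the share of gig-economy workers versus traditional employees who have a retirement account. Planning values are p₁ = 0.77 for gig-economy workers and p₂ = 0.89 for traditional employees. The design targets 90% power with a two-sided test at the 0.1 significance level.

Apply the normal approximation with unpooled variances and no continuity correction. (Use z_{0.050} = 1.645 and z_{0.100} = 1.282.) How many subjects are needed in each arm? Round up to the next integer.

n = (z_{α/2} + z_β)² · [p₁(1−p₁) + p₂(1−p₂)] / (p₁ − p₂)²
  = (1.645 + 1.282)² · (0.77·0.23 + 0.89·0.11) / (-0.12)²
  = (2.927)² · (0.1771 + 0.0979) / 0.0144
  = 8.5673 · 0.2750 / 0.0144
  = 163.61
Round up → n = 164 per group.

n = 164 per group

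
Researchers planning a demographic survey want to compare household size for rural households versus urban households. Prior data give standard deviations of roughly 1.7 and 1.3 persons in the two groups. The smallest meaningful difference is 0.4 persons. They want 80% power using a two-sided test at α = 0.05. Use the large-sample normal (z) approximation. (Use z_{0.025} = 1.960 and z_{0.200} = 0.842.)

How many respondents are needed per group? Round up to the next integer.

n = 225 per group

n = (z_{α/2} + z_β)² · (σ₁² + σ₂²) / δ²
  = (1.960 + 0.842)² · (1.7² + 1.3² = 4.58) / 0.4²
  = 7.8512 · 4.58 / 0.16
  = 224.74
Round up → n = 225 per group.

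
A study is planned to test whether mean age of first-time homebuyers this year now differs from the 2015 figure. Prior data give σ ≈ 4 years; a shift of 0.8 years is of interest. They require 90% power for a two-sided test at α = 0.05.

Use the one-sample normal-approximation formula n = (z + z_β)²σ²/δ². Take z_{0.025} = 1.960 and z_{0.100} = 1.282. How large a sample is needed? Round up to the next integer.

n = (z_{α/2} + z_β)² · σ² / δ²
  = (1.960 + 1.282)² · 4² / 0.8²
  = 10.5106 · 16 / 0.64
  = 262.76
Round up → n = 263.

n = 263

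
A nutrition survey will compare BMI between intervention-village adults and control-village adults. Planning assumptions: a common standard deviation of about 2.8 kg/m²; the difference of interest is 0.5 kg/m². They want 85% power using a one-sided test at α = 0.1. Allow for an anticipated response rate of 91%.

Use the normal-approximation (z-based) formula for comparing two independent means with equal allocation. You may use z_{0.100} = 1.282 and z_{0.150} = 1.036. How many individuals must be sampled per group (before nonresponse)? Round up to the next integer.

n = 371 per group

n = (z_α + z_β)² · (σ₁² + σ₂²) / δ²
  = (1.282 + 1.036)² · (2·2.8² = 15.68) / 0.5²
  = 5.3731 · 15.68 / 0.25
  = 337.00
Adjust for 91% response: 337.00 / 0.91 = 370.33.
Round up → n = 371 per group.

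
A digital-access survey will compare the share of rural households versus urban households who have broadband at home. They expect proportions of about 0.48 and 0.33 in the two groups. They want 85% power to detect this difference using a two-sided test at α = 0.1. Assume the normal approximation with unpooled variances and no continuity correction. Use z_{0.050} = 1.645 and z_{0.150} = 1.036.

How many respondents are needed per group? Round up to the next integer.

n = (z_{α/2} + z_β)² · [p₁(1−p₁) + p₂(1−p₂)] / (p₁ − p₂)²
  = (1.645 + 1.036)² · (0.48·0.52 + 0.33·0.67) / (0.15)²
  = (2.681)² · (0.2496 + 0.2211) / 0.0225
  = 7.1878 · 0.4707 / 0.0225
  = 150.37
Round up → n = 151 per group.

n = 151 per group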